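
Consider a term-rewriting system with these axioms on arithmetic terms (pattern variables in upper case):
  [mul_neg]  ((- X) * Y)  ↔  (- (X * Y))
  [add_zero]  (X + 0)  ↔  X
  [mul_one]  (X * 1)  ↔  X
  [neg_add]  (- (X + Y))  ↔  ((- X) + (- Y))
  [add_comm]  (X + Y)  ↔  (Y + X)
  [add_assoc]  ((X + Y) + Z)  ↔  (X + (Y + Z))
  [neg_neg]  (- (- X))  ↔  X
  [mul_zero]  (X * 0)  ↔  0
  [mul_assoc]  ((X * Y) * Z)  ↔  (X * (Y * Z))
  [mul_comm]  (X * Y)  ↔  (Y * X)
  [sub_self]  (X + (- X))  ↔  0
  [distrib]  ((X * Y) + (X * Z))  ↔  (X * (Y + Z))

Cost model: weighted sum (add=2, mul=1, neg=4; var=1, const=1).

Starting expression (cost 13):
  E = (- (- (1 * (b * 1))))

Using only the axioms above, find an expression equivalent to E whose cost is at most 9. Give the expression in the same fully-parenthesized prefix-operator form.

step 1: mul_comm (→) rewrites (1 * (b * 1)) into ((b * 1) * 1), now (- (- ((b * 1) * 1)))
step 2: mul_one (→) rewrites (b * 1) into b, now (- (- (b * 1)))
step 3: mul_one (→) rewrites (b * 1) into b, reaching cost 9 (bound 9)

(- (- b))   [cost 9]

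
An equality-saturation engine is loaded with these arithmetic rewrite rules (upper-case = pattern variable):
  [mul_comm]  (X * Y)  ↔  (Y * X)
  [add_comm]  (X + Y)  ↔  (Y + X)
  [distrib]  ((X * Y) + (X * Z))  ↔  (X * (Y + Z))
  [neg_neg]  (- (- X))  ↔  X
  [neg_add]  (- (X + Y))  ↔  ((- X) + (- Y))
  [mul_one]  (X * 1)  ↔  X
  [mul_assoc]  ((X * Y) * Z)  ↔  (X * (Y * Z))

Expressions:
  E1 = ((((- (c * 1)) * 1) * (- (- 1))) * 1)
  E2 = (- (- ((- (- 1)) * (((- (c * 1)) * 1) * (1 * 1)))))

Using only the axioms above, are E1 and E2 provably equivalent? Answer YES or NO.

step 1: mul_one (→) rewrites ((- (c * 1)) * 1) into (- (c * 1)), now (((- (c * 1)) * (- (- 1))) * 1)
step 2: mul_assoc (→) rewrites (((- (c * 1)) * (- (- 1))) * 1) into ((- (c * 1)) * ((- (- 1)) * 1))
step 3: mul_one (→) rewrites (c * 1) into c, now ((- c) * ((- (- 1)) * 1))
step 4: mul_one (→) rewrites ((- (- 1)) * 1) into (- (- 1)), now ((- c) * (- (- 1)))
step 5: neg_neg (→) rewrites (- (- 1)) into 1, now ((- c) * 1)
step 6: mul_one (←) rewrites (- c) into ((- c) * 1), now (((- c) * 1) * 1)
step 7: mul_comm (→) rewrites (((- c) * 1) * 1) into (1 * ((- c) * 1))
step 8: mul_one (←) rewrites ((- c) * 1) into (((- c) * 1) * 1), now (1 * (((- c) * 1) * 1))
step 9: mul_one (←) rewrites 1 into (1 * 1), now (1 * (((- c) * 1) * (1 * 1)))
step 10: mul_one (←) rewrites c into (c * 1), now (1 * (((- (c * 1)) * 1) * (1 * 1)))
step 11: neg_neg (←) rewrites 1 into (- (- 1)), now ((- (- 1)) * (((- (c * 1)) * 1) * (1 * 1)))
step 12: neg_neg (←) rewrites ((- (- 1)) * (((- (c * 1)) * 1) * (1 * 1))) into (- (- ((- (- 1)) * (((- (c * 1)) * 1) * (1 * 1))))), which is E2

YES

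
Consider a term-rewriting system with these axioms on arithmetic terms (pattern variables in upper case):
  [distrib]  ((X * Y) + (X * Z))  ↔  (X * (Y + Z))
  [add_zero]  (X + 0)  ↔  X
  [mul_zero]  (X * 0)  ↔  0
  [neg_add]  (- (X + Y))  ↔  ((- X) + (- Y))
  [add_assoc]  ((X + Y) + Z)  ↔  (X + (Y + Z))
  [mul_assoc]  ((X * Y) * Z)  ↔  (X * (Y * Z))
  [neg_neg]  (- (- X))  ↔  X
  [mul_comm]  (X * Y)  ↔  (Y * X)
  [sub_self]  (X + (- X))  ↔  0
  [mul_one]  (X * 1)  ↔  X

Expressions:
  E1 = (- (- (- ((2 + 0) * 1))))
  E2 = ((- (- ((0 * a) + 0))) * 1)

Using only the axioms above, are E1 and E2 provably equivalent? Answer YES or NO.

All listed rules preserve value, hence provable equivalence implies equal values everywhere; look for a separating assignment.
a=0 gives E1 ↦ -2, E2 ↦ 0; values differ ⇒ not provably equivalent.

NO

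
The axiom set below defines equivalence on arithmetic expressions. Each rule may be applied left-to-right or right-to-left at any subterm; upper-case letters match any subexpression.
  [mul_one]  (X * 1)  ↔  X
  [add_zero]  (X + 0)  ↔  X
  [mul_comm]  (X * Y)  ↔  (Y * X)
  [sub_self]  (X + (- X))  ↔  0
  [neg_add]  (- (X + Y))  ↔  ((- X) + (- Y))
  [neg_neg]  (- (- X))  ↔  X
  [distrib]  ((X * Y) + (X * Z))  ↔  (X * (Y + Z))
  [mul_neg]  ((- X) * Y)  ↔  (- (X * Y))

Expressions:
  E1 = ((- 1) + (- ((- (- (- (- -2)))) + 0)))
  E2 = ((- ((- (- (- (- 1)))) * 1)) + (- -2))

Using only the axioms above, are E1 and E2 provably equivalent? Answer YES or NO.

YES

step 1: neg_neg (→) rewrites (- (- (- -2))) into (- -2), now ((- 1) + (- ((- (- -2)) + 0)))
step 2: neg_neg (→) rewrites (- (- -2)) into -2, now ((- 1) + (- (-2 + 0)))
step 3: add_zero (→) rewrites (-2 + 0) into -2, now ((- 1) + (- -2))
step 4: neg_neg (←) rewrites 1 into (- (- 1)), now ((- (- (- 1))) + (- -2))
step 5: neg_neg (←) rewrites (- 1) into (- (- (- 1))), now ((- (- (- (- (- 1))))) + (- -2))
step 6: mul_one (←) rewrites (- (- (- (- 1)))) into ((- (- (- (- 1)))) * 1), which is E2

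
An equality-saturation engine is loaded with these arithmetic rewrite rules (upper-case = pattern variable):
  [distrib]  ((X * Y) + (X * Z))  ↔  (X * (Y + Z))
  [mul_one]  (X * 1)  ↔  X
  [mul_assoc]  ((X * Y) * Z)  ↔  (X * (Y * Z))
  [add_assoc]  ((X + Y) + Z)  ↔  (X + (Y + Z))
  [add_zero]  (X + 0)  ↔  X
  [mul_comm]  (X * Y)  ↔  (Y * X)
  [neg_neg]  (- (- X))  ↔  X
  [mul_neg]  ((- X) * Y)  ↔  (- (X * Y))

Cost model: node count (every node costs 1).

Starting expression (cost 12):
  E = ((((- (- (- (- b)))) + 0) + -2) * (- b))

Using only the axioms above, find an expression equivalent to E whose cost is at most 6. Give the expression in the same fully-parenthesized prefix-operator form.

(1) (- (- (- b)))  =[neg_neg →]=  (- b)    ⊢ ((((- (- b)) + 0) + -2) * (- b))
(2) ((- (- b)) + 0)  =[add_zero →]=  (- (- b))    ⊢ (((- (- b)) + -2) * (- b))
(3) (- (- b))  =[neg_neg →]=  b    ⊢ cost 6, within 6

((b + -2) * (- b))   [cost 6]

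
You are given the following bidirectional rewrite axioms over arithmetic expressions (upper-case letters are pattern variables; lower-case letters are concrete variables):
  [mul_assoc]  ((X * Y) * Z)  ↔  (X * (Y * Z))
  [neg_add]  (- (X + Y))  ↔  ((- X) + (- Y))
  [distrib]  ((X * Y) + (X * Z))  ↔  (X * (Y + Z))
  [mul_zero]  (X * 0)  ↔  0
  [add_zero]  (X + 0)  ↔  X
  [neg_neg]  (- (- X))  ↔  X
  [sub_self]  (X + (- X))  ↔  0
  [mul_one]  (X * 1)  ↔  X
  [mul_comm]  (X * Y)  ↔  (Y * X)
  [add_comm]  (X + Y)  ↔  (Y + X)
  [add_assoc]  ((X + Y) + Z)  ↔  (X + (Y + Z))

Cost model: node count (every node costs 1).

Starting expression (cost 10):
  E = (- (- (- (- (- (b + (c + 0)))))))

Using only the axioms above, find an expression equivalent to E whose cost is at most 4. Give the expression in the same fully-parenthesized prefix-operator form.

1. [neg_neg →] (- (- (- (- (- (b + (c + 0)))))))  →  (- (- (- (b + (c + 0)))))
2. [neg_neg →] (- (- (- (b + (c + 0)))))  →  (- (b + (c + 0)))
3. [add_zero →] (c + 0)  →  c;  cost 4 ≤ 4, done

(- (b + c))   [cost 4]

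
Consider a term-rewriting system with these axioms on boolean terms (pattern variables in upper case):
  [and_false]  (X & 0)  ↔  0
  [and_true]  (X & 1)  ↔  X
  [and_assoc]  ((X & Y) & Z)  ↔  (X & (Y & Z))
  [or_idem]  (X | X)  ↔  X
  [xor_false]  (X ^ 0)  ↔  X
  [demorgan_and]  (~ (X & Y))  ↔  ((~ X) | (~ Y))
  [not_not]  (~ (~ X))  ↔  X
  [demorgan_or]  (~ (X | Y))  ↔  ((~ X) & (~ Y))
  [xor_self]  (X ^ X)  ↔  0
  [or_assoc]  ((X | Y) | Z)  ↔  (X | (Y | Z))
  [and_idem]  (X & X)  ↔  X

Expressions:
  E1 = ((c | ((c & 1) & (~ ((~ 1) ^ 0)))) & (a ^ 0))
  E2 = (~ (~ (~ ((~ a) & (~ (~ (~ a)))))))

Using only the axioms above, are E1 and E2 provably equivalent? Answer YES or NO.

The axioms are sound identities: if E1 ↔* E2 then E1 and E2 evaluate identically under any assignment.
Under a=1, c=0: E1 evaluates to 0, E2 to 1. Distinct ⇒ no rewrite sequence connects them.

NO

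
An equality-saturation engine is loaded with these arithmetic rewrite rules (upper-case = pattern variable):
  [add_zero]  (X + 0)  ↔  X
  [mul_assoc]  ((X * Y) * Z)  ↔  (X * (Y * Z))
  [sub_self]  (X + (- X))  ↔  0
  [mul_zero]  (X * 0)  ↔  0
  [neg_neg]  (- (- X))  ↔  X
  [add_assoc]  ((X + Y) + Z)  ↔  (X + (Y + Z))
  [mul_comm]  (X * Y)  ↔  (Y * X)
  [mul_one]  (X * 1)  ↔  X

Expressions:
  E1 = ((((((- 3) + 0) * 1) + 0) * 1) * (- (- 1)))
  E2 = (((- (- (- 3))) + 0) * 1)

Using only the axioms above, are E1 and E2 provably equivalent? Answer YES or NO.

1. [mul_one →] (((- 3) + 0) * 1)  →  ((- 3) + 0);  E1 = (((((- 3) + 0) + 0) * 1) * (- (- 1)))
2. [neg_neg →] (- (- 1))  →  1;  E1 = (((((- 3) + 0) + 0) * 1) * 1)
3. [add_zero →] ((- 3) + 0)  →  (- 3);  E1 = ((((- 3) + 0) * 1) * 1)
4. [mul_one →] (((- 3) + 0) * 1)  →  ((- 3) + 0);  E1 = (((- 3) + 0) * 1)
5. [mul_one →] (((- 3) + 0) * 1)  →  ((- 3) + 0)
6. [add_zero →] ((- 3) + 0)  →  (- 3)
7. [neg_neg ←] (- 3)  →  (- (- (- 3)))
8. [mul_one ←] (- (- (- 3)))  →  ((- (- (- 3))) * 1)
9. [add_zero ←] (- (- (- 3)))  →  ((- (- (- 3))) + 0);  this is E2

YES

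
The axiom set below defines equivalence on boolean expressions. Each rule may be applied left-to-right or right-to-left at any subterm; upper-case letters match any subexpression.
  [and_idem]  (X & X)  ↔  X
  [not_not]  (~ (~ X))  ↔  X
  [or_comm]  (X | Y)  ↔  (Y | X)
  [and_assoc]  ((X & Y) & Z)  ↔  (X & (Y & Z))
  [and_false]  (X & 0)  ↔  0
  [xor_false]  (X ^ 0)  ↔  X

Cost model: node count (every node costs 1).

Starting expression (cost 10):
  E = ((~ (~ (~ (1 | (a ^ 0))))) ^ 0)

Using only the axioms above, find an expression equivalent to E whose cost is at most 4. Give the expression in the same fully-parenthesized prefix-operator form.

step 1: xor_false (→) rewrites ((~ (~ (~ (1 | (a ^ 0))))) ^ 0) into (~ (~ (~ (1 | (a ^ 0)))))
step 2: xor_false (→) rewrites (a ^ 0) into a, now (~ (~ (~ (1 | a))))
step 3: not_not (→) rewrites (~ (~ (~ (1 | a)))) into (~ (1 | a)), reaching cost 4 (bound 4)

(~ (1 | a))   [cost 4]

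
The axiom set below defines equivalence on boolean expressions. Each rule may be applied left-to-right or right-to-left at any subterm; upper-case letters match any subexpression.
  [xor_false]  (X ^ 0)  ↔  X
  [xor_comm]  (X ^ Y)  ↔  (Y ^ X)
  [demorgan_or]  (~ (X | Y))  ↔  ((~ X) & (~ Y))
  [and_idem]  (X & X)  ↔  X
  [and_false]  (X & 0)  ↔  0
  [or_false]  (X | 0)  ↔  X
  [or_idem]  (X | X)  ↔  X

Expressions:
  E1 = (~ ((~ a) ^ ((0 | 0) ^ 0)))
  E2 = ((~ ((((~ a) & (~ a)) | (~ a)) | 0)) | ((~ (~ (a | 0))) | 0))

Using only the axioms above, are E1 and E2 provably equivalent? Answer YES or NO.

YES

step 1: xor_false (→) rewrites ((0 | 0) ^ 0) into (0 | 0), now (~ ((~ a) ^ (0 | 0)))
step 2: or_idem (→) rewrites (0 | 0) into 0, now (~ ((~ a) ^ 0))
step 3: xor_false (→) rewrites ((~ a) ^ 0) into (~ a), now (~ (~ a))
step 4: or_idem (←) rewrites (~ (~ a)) into ((~ (~ a)) | (~ (~ a)))
step 5: or_idem (←) rewrites (~ a) into ((~ a) | (~ a)), now ((~ ((~ a) | (~ a))) | (~ (~ a)))
step 6: or_false (←) rewrites (~ (~ a)) into ((~ (~ a)) | 0), now ((~ ((~ a) | (~ a))) | ((~ (~ a)) | 0))
step 7: or_false (←) rewrites ((~ a) | (~ a)) into (((~ a) | (~ a)) | 0), now ((~ (((~ a) | (~ a)) | 0)) | ((~ (~ a)) | 0))
step 8: or_false (←) rewrites a into (a | 0), now ((~ (((~ a) | (~ a)) | 0)) | ((~ (~ (a | 0))) | 0))
step 9: and_idem (←) rewrites (~ a) into ((~ a) & (~ a)), which is E2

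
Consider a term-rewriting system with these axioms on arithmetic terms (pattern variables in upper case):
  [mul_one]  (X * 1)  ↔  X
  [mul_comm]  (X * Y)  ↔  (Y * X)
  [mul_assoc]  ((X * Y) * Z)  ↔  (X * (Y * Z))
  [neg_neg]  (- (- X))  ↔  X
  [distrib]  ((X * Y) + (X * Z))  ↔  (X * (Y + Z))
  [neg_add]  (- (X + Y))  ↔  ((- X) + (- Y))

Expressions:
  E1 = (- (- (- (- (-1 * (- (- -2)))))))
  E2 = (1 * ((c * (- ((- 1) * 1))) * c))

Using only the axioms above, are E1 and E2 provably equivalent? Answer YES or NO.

All listed rules preserve value, hence provable equivalence implies equal values everywhere; look for a separating assignment.
c=0 gives E1 ↦ 2, E2 ↦ 0; values differ ⇒ not provably equivalent.

NO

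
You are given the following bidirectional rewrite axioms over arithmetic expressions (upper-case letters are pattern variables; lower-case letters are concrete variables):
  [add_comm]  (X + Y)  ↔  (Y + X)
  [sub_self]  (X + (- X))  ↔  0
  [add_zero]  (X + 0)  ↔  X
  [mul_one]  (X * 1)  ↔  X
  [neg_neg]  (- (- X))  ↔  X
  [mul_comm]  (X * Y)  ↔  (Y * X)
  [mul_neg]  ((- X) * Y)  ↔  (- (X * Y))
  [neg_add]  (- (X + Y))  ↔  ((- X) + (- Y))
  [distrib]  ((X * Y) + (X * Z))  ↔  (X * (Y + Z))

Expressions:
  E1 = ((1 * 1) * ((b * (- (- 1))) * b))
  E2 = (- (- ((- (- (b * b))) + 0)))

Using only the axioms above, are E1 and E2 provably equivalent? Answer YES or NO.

step 1: neg_neg (→) rewrites (- (- 1)) into 1, now ((1 * 1) * ((b * 1) * b))
step 2: mul_comm (→) rewrites ((1 * 1) * ((b * 1) * b)) into (((b * 1) * b) * (1 * 1))
step 3: mul_one (→) rewrites (b * 1) into b, now ((b * b) * (1 * 1))
step 4: mul_one (→) rewrites (1 * 1) into 1, now ((b * b) * 1)
step 5: mul_one (→) rewrites ((b * b) * 1) into (b * b)
step 6: neg_neg (←) rewrites (b * b) into (- (- (b * b)))
step 7: neg_neg (←) rewrites (- (- (b * b))) into (- (- (- (- (b * b)))))
step 8: add_zero (←) rewrites (- (- (b * b))) into ((- (- (b * b))) + 0), which is E2

YES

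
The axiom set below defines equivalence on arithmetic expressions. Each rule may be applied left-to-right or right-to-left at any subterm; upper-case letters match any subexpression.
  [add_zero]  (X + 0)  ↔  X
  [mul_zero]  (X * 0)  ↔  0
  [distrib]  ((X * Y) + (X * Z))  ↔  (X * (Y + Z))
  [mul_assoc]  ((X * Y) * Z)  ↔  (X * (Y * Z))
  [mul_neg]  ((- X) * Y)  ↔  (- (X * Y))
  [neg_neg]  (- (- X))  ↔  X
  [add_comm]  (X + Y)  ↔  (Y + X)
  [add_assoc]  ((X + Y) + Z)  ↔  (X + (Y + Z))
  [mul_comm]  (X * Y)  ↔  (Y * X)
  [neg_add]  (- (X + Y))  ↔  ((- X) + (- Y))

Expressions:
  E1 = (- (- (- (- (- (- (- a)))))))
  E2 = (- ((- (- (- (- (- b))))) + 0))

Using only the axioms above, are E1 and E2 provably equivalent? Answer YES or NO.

All listed rules preserve value, hence provable equivalence implies equal values everywhere; look for a separating assignment.
a=0, b=1 gives E1 ↦ 0, E2 ↦ 1; values differ ⇒ not provably equivalent.

NO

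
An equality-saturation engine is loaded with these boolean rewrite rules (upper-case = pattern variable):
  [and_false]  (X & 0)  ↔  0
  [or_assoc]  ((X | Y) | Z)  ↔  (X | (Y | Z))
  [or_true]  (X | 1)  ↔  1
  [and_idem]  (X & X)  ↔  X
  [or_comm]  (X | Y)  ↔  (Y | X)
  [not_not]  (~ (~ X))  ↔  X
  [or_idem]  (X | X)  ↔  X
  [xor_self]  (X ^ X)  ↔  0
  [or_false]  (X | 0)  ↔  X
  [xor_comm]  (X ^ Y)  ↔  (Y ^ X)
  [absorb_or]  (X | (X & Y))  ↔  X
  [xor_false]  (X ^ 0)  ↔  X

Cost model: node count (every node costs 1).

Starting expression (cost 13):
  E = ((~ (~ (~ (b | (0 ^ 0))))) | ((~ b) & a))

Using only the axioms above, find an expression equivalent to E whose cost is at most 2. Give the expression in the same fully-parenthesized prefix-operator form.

(1) (~ (~ (b | (0 ^ 0))))  =[not_not →]=  (b | (0 ^ 0))    ⊢ ((~ (b | (0 ^ 0))) | ((~ b) & a))
(2) (0 ^ 0)  =[xor_self →]=  0    ⊢ ((~ (b | 0)) | ((~ b) & a))
(3) (b | 0)  =[or_false →]=  b    ⊢ ((~ b) | ((~ b) & a))
(4) ((~ b) | ((~ b) & a))  =[absorb_or →]=  (~ b)    ⊢ cost 2, within 2

(~ b)   [cost 2]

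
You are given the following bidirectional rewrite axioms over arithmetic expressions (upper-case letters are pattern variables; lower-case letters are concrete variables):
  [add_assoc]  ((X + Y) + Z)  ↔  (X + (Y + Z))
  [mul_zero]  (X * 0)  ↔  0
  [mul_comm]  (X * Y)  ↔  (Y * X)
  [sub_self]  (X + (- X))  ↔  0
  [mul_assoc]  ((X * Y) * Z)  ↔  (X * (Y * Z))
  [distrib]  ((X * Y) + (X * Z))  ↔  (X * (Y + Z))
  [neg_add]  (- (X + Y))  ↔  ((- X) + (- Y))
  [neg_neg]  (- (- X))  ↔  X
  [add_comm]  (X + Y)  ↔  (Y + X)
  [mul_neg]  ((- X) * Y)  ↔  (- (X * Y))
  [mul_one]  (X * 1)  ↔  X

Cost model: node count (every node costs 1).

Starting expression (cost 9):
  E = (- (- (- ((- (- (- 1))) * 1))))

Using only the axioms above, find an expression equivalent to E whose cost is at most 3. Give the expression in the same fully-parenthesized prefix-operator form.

(- (- 1))   [cost 3]

(1) (- (- 1))  =[neg_neg →]=  1    ⊢ (- (- (- ((- 1) * 1))))
(2) ((- 1) * 1)  =[mul_one →]=  (- 1)    ⊢ (- (- (- (- 1))))
(3) (- (- (- (- 1))))  =[neg_neg →]=  (- (- 1))    ⊢ cost 3, within 3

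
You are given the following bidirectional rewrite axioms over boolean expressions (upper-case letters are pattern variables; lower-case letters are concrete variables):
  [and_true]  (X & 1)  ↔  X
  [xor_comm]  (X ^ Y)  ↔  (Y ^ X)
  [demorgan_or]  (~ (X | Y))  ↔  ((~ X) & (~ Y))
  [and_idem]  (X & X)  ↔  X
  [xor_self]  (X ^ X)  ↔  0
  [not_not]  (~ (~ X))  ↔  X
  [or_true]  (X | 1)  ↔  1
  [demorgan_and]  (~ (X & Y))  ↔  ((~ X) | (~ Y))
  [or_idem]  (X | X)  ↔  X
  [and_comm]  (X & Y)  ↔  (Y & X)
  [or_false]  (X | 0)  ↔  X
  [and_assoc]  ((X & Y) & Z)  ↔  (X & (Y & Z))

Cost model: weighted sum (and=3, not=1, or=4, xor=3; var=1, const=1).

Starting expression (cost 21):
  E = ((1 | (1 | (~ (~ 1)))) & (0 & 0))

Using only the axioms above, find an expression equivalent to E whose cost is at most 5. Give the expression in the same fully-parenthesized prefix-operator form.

(1) (~ (~ 1))  =[not_not →]=  1    ⊢ ((1 | (1 | 1)) & (0 & 0))
(2) (1 | 1)  =[or_idem →]=  1    ⊢ ((1 | 1) & (0 & 0))
(3) ((1 | 1) & (0 & 0))  =[and_comm →]=  ((0 & 0) & (1 | 1))
(4) (1 | 1)  =[or_idem →]=  1    ⊢ ((0 & 0) & 1)
(5) ((0 & 0) & 1)  =[and_true →]=  (0 & 0)    ⊢ cost 5, within 5

(0 & 0)   [cost 5]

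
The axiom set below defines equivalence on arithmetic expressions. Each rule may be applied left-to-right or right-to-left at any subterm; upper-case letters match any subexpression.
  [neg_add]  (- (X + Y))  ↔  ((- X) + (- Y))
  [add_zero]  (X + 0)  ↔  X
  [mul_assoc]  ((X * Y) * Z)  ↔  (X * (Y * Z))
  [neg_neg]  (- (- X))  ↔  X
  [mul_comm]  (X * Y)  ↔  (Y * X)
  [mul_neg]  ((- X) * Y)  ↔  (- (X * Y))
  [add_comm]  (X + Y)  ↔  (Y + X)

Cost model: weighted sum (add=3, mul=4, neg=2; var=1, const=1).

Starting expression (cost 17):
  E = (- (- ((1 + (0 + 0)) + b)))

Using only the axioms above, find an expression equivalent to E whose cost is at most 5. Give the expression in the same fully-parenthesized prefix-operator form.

1. [add_zero →] (0 + 0)  →  0;  E = (- (- ((1 + 0) + b)))
2. [neg_neg →] (- (- ((1 + 0) + b)))  →  ((1 + 0) + b)
3. [add_zero →] (1 + 0)  →  1;  cost 5 ≤ 5, done

(1 + b)   [cost 5]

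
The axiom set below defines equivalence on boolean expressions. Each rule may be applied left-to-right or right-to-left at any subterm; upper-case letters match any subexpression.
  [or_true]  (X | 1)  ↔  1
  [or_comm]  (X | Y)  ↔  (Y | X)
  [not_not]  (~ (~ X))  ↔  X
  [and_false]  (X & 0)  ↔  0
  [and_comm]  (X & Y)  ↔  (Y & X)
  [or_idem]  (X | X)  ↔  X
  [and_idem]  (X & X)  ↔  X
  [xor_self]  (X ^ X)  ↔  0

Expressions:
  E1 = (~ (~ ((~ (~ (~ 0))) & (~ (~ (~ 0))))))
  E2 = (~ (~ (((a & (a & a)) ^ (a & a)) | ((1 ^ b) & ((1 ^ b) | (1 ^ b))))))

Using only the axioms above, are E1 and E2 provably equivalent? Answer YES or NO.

NO

Every axiom is a valid identity, so a rewrite proof would force E1 and E2 to agree under every assignment.
At a=0, b=1: E1 = 1 but E2 = 0; they differ, so no derivation exists.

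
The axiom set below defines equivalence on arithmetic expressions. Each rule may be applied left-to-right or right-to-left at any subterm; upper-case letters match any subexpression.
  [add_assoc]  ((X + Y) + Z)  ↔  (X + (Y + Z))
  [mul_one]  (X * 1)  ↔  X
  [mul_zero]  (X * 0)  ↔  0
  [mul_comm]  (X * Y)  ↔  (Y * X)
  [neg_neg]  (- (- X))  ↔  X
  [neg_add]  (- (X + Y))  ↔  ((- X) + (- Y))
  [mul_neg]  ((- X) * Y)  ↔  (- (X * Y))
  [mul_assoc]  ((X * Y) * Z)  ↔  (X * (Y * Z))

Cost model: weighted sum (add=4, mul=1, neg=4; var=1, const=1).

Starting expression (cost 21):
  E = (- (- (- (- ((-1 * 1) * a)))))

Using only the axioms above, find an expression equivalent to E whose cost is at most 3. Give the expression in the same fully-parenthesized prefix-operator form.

(1) (-1 * 1)  =[mul_one →]=  -1    ⊢ (- (- (- (- (-1 * a)))))
(2) (- (- (- (- (-1 * a)))))  =[neg_neg →]=  (- (- (-1 * a)))
(3) (- (- (-1 * a)))  =[neg_neg →]=  (-1 * a)    ⊢ cost 3, within 3

(-1 * a)   [cost 3]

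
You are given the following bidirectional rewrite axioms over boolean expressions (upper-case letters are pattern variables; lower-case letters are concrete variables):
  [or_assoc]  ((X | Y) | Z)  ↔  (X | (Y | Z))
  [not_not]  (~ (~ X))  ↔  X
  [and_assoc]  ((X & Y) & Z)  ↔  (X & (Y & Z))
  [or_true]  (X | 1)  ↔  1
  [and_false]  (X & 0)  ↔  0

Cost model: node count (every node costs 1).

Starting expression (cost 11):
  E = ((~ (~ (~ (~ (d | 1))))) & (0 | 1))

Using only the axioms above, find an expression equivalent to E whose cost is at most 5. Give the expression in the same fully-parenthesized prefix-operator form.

1. [not_not →] (~ (~ (~ (d | 1))))  →  (~ (d | 1));  E = ((~ (~ (d | 1))) & (0 | 1))
2. [not_not →] (~ (~ (d | 1)))  →  (d | 1);  E = ((d | 1) & (0 | 1))
3. [or_true →] (0 | 1)  →  1;  cost 5 ≤ 5, done

((d | 1) & 1)   [cost 5]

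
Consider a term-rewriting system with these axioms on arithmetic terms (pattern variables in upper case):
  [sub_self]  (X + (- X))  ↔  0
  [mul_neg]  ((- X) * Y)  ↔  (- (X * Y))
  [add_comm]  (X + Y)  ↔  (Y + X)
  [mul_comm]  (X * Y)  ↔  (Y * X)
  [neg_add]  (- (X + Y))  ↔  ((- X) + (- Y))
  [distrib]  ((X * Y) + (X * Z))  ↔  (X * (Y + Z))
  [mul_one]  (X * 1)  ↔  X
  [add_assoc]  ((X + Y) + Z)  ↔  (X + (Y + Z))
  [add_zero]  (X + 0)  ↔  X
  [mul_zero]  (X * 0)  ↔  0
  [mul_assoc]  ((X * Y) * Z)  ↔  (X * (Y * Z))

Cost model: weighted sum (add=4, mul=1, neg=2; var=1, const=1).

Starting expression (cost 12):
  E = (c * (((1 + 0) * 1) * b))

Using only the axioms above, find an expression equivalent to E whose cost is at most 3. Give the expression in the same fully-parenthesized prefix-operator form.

(c * b)   [cost 3]

1. [add_zero →] (1 + 0)  →  1;  E = (c * ((1 * 1) * b))
2. [mul_one →] (1 * 1)  →  1;  E = (c * (1 * b))
3. [mul_comm →] (1 * b)  →  (b * 1);  E = (c * (b * 1))
4. [mul_one →] (b * 1)  →  b;  cost 3 ≤ 3, done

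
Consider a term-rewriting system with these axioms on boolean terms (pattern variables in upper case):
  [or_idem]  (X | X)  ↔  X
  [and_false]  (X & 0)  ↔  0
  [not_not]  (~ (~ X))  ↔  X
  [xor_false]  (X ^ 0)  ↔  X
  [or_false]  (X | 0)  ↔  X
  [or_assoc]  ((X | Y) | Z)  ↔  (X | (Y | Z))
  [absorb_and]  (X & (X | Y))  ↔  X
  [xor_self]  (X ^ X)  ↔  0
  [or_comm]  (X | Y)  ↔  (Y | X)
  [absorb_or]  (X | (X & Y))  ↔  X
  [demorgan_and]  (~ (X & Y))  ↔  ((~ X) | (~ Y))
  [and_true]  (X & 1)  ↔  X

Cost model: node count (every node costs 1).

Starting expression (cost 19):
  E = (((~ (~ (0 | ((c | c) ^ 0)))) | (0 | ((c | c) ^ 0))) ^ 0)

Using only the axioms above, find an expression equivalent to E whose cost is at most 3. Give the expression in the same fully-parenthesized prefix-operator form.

1. [not_not →] (~ (~ (0 | ((c | c) ^ 0))))  →  (0 | ((c | c) ^ 0));  E = (((0 | ((c | c) ^ 0)) | (0 | ((c | c) ^ 0))) ^ 0)
2. [or_idem →] ((0 | ((c | c) ^ 0)) | (0 | ((c | c) ^ 0)))  →  (0 | ((c | c) ^ 0));  E = ((0 | ((c | c) ^ 0)) ^ 0)
3. [or_idem →] (c | c)  →  c;  E = ((0 | (c ^ 0)) ^ 0)
4. [xor_false →] ((0 | (c ^ 0)) ^ 0)  →  (0 | (c ^ 0))
5. [xor_false →] (c ^ 0)  →  c;  cost 3 ≤ 3, done

(0 | c)   [cost 3]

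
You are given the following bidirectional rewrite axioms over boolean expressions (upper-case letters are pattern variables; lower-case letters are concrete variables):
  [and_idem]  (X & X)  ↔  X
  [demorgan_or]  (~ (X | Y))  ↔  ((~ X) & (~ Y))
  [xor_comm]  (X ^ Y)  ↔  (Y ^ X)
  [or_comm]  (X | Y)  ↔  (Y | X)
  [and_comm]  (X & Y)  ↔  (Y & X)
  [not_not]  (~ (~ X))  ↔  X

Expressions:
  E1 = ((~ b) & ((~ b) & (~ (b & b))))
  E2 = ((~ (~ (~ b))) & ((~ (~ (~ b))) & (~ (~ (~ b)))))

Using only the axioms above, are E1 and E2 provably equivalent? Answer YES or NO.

YES

1. [and_idem →] (b & b)  →  b;  E1 = ((~ b) & ((~ b) & (~ b)))
2. [and_idem →] ((~ b) & (~ b))  →  (~ b);  E1 = ((~ b) & (~ b))
3. [and_idem →] ((~ b) & (~ b))  →  (~ b)
4. [not_not ←] b  →  (~ (~ b));  E1 = (~ (~ (~ b)))
5. [and_idem ←] (~ (~ (~ b)))  →  ((~ (~ (~ b))) & (~ (~ (~ b))))
6. [and_idem ←] (~ (~ (~ b)))  →  ((~ (~ (~ b))) & (~ (~ (~ b))));  this is E2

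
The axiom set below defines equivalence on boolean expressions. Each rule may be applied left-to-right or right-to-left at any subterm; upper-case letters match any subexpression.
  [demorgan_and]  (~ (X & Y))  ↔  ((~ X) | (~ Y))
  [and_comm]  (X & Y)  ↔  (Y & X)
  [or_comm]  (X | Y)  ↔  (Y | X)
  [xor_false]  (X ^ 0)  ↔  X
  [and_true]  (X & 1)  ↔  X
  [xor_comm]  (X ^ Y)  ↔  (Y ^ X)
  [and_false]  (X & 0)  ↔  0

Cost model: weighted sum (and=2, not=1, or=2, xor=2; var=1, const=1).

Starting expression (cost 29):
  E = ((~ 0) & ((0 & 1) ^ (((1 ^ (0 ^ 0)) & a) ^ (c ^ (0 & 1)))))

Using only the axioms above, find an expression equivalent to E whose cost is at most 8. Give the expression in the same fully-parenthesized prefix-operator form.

((~ 0) & (c ^ a))   [cost 8]

(1) (0 ^ 0)  =[xor_false →]=  0    ⊢ ((~ 0) & ((0 & 1) ^ (((1 ^ 0) & a) ^ (c ^ (0 & 1)))))
(2) ((1 ^ 0) & a)  =[and_comm →]=  (a & (1 ^ 0))    ⊢ ((~ 0) & ((0 & 1) ^ ((a & (1 ^ 0)) ^ (c ^ (0 & 1)))))
(3) (0 & 1)  =[and_true →]=  0    ⊢ ((~ 0) & ((0 & 1) ^ ((a & (1 ^ 0)) ^ (c ^ 0))))
(4) ((0 & 1) ^ ((a & (1 ^ 0)) ^ (c ^ 0)))  =[xor_comm →]=  (((a & (1 ^ 0)) ^ (c ^ 0)) ^ (0 & 1))    ⊢ ((~ 0) & (((a & (1 ^ 0)) ^ (c ^ 0)) ^ (0 & 1)))
(5) (1 ^ 0)  =[xor_false →]=  1    ⊢ ((~ 0) & (((a & 1) ^ (c ^ 0)) ^ (0 & 1)))
(6) (0 & 1)  =[and_true →]=  0    ⊢ ((~ 0) & (((a & 1) ^ (c ^ 0)) ^ 0))
(7) (c ^ 0)  =[xor_false →]=  c    ⊢ ((~ 0) & (((a & 1) ^ c) ^ 0))
(8) (a & 1)  =[and_true →]=  a    ⊢ ((~ 0) & ((a ^ c) ^ 0))
(9) (a ^ c)  =[xor_comm →]=  (c ^ a)    ⊢ ((~ 0) & ((c ^ a) ^ 0))
(10) ((c ^ a) ^ 0)  =[xor_false →]=  (c ^ a)    ⊢ cost 8, within 8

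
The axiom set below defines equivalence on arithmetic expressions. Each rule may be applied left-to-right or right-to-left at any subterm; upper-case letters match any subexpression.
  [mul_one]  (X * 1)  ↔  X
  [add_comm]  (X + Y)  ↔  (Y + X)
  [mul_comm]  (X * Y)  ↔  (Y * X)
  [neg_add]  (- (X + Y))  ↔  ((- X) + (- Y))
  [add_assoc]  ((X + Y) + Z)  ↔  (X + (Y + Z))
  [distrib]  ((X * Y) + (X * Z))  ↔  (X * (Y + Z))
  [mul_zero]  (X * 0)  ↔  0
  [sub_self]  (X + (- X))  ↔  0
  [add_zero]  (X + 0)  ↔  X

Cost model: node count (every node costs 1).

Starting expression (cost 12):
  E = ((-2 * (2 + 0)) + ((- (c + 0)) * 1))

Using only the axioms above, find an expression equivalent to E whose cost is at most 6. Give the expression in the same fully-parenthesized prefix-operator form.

1. [add_zero →] (c + 0)  →  c;  E = ((-2 * (2 + 0)) + ((- c) * 1))
2. [add_zero →] (2 + 0)  →  2;  E = ((-2 * 2) + ((- c) * 1))
3. [mul_one →] ((- c) * 1)  →  (- c);  cost 6 ≤ 6, done

((-2 * 2) + (- c))   [cost 6]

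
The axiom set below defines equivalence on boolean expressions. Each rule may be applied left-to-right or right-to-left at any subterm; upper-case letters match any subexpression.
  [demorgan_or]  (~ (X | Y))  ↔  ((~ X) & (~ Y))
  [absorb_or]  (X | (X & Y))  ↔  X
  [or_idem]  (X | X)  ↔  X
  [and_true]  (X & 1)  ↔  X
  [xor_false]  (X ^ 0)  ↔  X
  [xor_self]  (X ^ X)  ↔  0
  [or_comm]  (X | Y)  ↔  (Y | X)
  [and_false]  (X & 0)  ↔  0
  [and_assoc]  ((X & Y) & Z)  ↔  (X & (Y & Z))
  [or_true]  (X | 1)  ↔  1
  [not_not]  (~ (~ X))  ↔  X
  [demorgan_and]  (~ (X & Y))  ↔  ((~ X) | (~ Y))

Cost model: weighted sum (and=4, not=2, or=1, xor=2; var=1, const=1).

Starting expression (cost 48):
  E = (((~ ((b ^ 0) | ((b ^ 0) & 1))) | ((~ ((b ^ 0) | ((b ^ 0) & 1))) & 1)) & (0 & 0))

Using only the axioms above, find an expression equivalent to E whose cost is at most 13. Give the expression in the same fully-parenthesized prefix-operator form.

1. [absorb_or →] ((~ ((b ^ 0) | ((b ^ 0) & 1))) | ((~ ((b ^ 0) | ((b ^ 0) & 1))) & 1))  →  (~ ((b ^ 0) | ((b ^ 0) & 1)));  E = ((~ ((b ^ 0) | ((b ^ 0) & 1))) & (0 & 0))
2. [absorb_or →] ((b ^ 0) | ((b ^ 0) & 1))  →  (b ^ 0);  E = ((~ (b ^ 0)) & (0 & 0))
3. [xor_false →] (b ^ 0)  →  b;  cost 13 ≤ 13, done

((~ b) & (0 & 0))   [cost 13]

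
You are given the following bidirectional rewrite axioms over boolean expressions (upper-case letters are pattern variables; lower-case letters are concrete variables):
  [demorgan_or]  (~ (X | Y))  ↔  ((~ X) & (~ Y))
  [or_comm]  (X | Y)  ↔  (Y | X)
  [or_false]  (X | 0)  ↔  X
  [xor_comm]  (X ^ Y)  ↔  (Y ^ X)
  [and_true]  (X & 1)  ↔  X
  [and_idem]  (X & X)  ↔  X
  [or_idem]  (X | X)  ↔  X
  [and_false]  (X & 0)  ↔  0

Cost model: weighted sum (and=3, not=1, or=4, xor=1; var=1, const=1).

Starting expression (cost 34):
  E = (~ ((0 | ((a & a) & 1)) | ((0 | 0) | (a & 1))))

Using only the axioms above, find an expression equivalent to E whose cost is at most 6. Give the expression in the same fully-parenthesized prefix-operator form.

(~ (a & 1))   [cost 6]

(1) (a & a)  =[and_idem →]=  a    ⊢ (~ ((0 | (a & 1)) | ((0 | 0) | (a & 1))))
(2) (0 | 0)  =[or_idem →]=  0    ⊢ (~ ((0 | (a & 1)) | (0 | (a & 1))))
(3) ((0 | (a & 1)) | (0 | (a & 1)))  =[or_idem →]=  (0 | (a & 1))    ⊢ (~ (0 | (a & 1)))
(4) (0 | (a & 1))  =[or_comm →]=  ((a & 1) | 0)    ⊢ (~ ((a & 1) | 0))
(5) ((a & 1) | 0)  =[or_false →]=  (a & 1)    ⊢ cost 6, within 6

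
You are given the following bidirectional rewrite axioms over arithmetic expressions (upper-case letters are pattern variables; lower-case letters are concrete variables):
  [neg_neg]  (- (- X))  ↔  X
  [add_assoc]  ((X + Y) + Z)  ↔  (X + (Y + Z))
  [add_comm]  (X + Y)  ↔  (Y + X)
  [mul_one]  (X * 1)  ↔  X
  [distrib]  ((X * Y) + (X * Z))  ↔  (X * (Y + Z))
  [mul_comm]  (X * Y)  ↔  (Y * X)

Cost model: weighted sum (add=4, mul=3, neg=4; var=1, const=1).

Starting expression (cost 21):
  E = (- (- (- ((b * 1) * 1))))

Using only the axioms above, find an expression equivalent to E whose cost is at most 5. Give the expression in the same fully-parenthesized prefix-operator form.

(1) ((b * 1) * 1)  =[mul_one →]=  (b * 1)    ⊢ (- (- (- (b * 1))))
(2) (- (- (- (b * 1))))  =[neg_neg →]=  (- (b * 1))
(3) (b * 1)  =[mul_one →]=  b    ⊢ cost 5, within 5

(- b)   [cost 5]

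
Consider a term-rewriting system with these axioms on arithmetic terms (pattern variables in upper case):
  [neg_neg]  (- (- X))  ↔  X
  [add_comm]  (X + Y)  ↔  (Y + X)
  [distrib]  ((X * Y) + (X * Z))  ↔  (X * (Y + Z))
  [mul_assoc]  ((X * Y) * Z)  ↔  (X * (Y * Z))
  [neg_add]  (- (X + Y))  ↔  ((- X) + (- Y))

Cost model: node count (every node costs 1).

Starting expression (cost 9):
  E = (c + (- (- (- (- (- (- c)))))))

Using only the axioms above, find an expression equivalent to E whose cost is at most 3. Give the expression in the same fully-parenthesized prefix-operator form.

1. [neg_neg →] (- (- c))  →  c;  E = (c + (- (- (- (- c)))))
2. [neg_neg →] (- (- (- c)))  →  (- c);  E = (c + (- (- c)))
3. [neg_neg →] (- (- c))  →  c;  cost 3 ≤ 3, done

(c + c)   [cost 3]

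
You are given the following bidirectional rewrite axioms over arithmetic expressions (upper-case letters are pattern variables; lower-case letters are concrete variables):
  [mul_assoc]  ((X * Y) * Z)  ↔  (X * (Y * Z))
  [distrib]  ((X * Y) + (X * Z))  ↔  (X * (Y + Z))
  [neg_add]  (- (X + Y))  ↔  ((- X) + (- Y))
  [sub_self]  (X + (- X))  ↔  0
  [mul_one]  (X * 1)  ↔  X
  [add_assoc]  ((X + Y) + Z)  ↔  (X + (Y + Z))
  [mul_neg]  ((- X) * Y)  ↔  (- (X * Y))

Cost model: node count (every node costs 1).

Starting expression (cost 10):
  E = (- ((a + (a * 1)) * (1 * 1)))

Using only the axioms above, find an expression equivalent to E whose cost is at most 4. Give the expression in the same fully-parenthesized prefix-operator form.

(- (a + a))   [cost 4]

1. [mul_one →] (1 * 1)  →  1;  E = (- ((a + (a * 1)) * 1))
2. [mul_one →] (a * 1)  →  a;  E = (- ((a + a) * 1))
3. [mul_one →] ((a + a) * 1)  →  (a + a);  cost 4 ≤ 4, done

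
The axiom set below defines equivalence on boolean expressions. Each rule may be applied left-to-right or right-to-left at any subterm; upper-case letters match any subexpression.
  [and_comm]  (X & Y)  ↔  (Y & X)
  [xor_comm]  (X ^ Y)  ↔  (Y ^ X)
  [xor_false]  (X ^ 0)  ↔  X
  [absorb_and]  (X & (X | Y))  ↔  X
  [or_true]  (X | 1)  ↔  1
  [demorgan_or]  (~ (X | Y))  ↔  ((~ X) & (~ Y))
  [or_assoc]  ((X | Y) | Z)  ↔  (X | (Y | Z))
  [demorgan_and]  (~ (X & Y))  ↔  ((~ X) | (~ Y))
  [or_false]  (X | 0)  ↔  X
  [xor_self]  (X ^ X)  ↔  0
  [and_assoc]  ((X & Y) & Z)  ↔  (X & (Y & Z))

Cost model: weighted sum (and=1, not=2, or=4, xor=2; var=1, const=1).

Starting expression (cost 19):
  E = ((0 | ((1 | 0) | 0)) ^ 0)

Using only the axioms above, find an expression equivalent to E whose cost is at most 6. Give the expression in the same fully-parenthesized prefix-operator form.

1. [xor_false →] ((0 | ((1 | 0) | 0)) ^ 0)  →  (0 | ((1 | 0) | 0))
2. [or_false →] ((1 | 0) | 0)  →  (1 | 0);  E = (0 | (1 | 0))
3. [or_false →] (1 | 0)  →  1;  cost 6 ≤ 6, done

(0 | 1)   [cost 6]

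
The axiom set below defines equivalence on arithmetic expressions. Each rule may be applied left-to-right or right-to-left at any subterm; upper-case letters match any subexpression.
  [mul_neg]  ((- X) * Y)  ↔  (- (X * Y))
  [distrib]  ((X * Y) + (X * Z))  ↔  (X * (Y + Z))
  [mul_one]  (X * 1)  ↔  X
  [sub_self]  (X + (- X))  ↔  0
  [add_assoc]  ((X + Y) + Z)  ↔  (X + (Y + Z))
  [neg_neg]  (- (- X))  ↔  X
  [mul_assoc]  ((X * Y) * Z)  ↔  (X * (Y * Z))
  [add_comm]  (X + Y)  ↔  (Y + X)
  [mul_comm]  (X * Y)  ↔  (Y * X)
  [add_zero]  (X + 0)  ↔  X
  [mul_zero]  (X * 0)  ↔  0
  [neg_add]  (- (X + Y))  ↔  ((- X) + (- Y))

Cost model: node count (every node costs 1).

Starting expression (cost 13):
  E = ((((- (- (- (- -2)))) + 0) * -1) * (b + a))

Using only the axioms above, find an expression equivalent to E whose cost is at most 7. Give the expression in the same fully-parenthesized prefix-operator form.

((-2 * -1) * (b + a))   [cost 7]

1. [neg_neg →] (- (- (- (- -2))))  →  (- (- -2));  E = ((((- (- -2)) + 0) * -1) * (b + a))
2. [add_zero →] ((- (- -2)) + 0)  →  (- (- -2));  E = (((- (- -2)) * -1) * (b + a))
3. [neg_neg →] (- (- -2))  →  -2;  cost 7 ≤ 7, done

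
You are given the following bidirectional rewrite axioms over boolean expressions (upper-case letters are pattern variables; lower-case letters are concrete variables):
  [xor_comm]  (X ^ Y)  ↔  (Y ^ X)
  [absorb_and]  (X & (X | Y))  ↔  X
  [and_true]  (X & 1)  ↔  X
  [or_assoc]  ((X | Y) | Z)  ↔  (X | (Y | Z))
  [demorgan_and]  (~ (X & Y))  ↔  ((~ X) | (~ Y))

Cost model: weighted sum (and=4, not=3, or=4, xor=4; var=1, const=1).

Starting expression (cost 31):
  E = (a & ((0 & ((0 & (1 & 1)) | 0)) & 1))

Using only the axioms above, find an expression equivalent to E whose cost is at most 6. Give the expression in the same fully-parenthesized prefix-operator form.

(a & 0)   [cost 6]

1. [and_true →] (1 & 1)  →  1;  E = (a & ((0 & ((0 & 1) | 0)) & 1))
2. [and_true →] (0 & 1)  →  0;  E = (a & ((0 & (0 | 0)) & 1))
3. [and_true →] ((0 & (0 | 0)) & 1)  →  (0 & (0 | 0));  E = (a & (0 & (0 | 0)))
4. [absorb_and →] (0 & (0 | 0))  →  0;  cost 6 ≤ 6, done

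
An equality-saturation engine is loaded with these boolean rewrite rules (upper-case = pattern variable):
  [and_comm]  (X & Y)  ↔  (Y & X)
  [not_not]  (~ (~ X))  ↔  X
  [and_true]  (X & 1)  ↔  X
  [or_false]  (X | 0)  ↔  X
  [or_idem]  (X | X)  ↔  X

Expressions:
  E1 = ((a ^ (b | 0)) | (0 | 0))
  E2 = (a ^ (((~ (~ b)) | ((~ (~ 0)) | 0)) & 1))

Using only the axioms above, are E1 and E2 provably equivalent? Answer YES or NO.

YES

(1) (0 | 0)  =[or_idem →]=  0    ⊢ ((a ^ (b | 0)) | 0)
(2) (b | 0)  =[or_false →]=  b    ⊢ ((a ^ b) | 0)
(3) ((a ^ b) | 0)  =[or_false →]=  (a ^ b)
(4) b  =[or_false ←]=  (b | 0)    ⊢ (a ^ (b | 0))
(5) 0  =[or_false ←]=  (0 | 0)    ⊢ (a ^ (b | (0 | 0)))
(6) (b | (0 | 0))  =[and_true ←]=  ((b | (0 | 0)) & 1)    ⊢ (a ^ ((b | (0 | 0)) & 1))
(7) b  =[not_not ←]=  (~ (~ b))    ⊢ (a ^ (((~ (~ b)) | (0 | 0)) & 1))
(8) 0  =[not_not ←]=  (~ (~ 0))    ⊢ E2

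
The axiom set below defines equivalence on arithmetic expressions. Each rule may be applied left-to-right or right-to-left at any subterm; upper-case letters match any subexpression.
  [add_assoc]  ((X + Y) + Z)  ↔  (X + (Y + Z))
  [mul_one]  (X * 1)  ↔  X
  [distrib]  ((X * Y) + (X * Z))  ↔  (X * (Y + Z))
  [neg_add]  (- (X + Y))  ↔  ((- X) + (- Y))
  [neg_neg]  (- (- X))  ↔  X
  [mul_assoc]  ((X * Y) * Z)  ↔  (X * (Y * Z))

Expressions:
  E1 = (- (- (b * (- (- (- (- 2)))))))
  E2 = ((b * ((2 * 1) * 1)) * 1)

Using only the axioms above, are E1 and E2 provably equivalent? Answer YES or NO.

YES

(1) (- (- 2))  =[neg_neg →]=  2    ⊢ (- (- (b * (- (- 2)))))
(2) (- (- 2))  =[neg_neg →]=  2    ⊢ (- (- (b * 2)))
(3) (- (- (b * 2)))  =[neg_neg →]=  (b * 2)
(4) 2  =[mul_one ←]=  (2 * 1)    ⊢ (b * (2 * 1))
(5) (b * (2 * 1))  =[mul_one ←]=  ((b * (2 * 1)) * 1)
(6) (2 * 1)  =[mul_one ←]=  ((2 * 1) * 1)    ⊢ E2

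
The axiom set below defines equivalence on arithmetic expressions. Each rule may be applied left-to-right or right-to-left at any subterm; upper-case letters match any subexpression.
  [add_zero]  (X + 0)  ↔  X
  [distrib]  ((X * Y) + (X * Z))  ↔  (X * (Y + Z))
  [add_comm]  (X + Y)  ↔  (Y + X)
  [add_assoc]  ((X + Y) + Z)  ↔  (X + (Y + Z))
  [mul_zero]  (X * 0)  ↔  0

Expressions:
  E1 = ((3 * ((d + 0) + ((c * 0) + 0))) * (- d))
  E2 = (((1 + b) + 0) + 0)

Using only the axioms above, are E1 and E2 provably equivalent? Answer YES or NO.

NO

Every axiom is a valid identity, so a rewrite proof would force E1 and E2 to agree under every assignment.
At b=0, c=0, d=0: E1 = 0 but E2 = 1; they differ, so no derivation exists.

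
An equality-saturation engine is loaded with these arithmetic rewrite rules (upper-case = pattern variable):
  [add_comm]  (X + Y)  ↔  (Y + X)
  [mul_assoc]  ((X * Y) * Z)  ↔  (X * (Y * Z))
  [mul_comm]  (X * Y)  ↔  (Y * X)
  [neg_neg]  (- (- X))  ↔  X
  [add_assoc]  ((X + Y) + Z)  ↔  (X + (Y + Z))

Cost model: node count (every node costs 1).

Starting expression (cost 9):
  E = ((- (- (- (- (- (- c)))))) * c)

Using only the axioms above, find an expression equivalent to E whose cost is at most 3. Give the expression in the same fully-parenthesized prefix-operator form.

(c * c)   [cost 3]

step 1: neg_neg (→) rewrites (- (- (- (- (- c))))) into (- (- (- c))), now ((- (- (- (- c)))) * c)
step 2: neg_neg (→) rewrites (- (- (- (- c)))) into (- (- c)), now ((- (- c)) * c)
step 3: neg_neg (→) rewrites (- (- c)) into c, reaching cost 3 (bound 3)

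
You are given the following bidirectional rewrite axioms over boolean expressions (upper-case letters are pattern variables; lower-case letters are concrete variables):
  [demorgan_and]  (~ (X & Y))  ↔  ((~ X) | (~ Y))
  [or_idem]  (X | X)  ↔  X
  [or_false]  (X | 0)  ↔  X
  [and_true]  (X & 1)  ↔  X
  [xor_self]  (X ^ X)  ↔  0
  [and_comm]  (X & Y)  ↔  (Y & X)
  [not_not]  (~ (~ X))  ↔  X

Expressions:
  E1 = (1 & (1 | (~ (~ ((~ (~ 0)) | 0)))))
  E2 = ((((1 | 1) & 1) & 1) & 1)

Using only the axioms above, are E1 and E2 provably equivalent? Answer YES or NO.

1. [not_not →] (~ (~ ((~ (~ 0)) | 0)))  →  ((~ (~ 0)) | 0);  E1 = (1 & (1 | ((~ (~ 0)) | 0)))
2. [or_false →] ((~ (~ 0)) | 0)  →  (~ (~ 0));  E1 = (1 & (1 | (~ (~ 0))))
3. [not_not →] (~ (~ 0))  →  0;  E1 = (1 & (1 | 0))
4. [or_false →] (1 | 0)  →  1;  E1 = (1 & 1)
5. [or_idem ←] 1  →  (1 | 1);  E1 = ((1 | 1) & 1)
6. [and_true ←] ((1 | 1) & 1)  →  (((1 | 1) & 1) & 1)
7. [and_true ←] (1 | 1)  →  ((1 | 1) & 1);  this is E2

YES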